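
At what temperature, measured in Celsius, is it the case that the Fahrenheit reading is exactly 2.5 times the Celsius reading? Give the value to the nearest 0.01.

45.71°C

Let C be the Celsius reading. The Fahrenheit reading is F = 1.8·C + 32.
Require F = 2.5·C: 1.8·C + 32 = 2.5·C.
(-0.7)·C = -32  ⇒  C = 45.71.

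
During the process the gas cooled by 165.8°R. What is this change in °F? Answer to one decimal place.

165.8°F

Rankine and Fahrenheit degrees are the same size, so the interval is unchanged: 165.8.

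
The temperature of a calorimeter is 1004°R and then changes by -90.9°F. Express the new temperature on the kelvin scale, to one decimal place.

Initial temperature in Celsius: (1004 - 491.67) × 5/9 = 284.6278°C.
The 90.9°F change is an interval, so only the factor 5/9 applies: -90.9 × 5/9 = -50.5000°C.
Final Celsius temperature: 284.6278 - 50.5000 = 234.1278°C.
In kelvin: 234.1278 + 273.15 = 507.3 K.

507.3 K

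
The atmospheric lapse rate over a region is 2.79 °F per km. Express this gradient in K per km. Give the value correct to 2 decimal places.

The quantity depends on a temperature interval, so only the ratio of degree sizes applies; the offset between the scales is irrelevant.
A change of 1°F is a change of 5/9 K, so 2.79 × 5/9 = 1.55.

1.55 K/km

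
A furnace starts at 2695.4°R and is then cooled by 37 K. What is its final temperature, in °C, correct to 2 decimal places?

Initial temperature in Celsius: (2695.4 - 491.67) × 5/9 = 1224.2944°C.
The 37 K change is an interval; Kelvin and Celsius degrees are the same size, so ΔC = -37°C.
Final Celsius temperature: 1224.2944 - 37.0000 = 1187.2944°C.

1187.29°C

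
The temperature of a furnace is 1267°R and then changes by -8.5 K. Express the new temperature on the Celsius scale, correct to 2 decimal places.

Initial temperature in Celsius: (1267 - 491.67) × 5/9 = 430.7389°C.
The 8.5 K change is an interval; Kelvin and Celsius degrees are the same size, so ΔC = -8.5°C.
Final Celsius temperature: 430.7389 - 8.5000 = 422.2389°C.

422.24°C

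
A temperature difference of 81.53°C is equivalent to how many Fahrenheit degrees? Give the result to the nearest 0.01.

Only the scale ratio 1.8 matters for a change in temperature.
81.53 × 1.8 = 146.75.

146.75°F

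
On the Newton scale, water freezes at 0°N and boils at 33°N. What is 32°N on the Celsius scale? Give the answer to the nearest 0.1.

Linear interpolation between the fixed points: C = (32 - 0) × 100 / (33 - 0) = 96.9697°C.

97.0°C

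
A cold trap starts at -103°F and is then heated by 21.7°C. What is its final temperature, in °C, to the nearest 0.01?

Initial temperature in Celsius: (-103 - 32) × 5/9 = -75.0000°C.
Final Celsius temperature: -75.0000 + 21.7000 = -53.3000°C.

-53.30°C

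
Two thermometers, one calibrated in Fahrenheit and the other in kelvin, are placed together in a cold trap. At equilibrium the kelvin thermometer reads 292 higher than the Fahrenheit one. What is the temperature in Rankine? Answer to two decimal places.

377.26°R

Let x be the Fahrenheit reading; then the kelvin reading is 5/9·x + 255.372.
(5/9·x + 255.372) - x = 292  ⇒  (-4/9)·x = 36.6278  ⇒  x = -82.4125°F.
In Celsius: (-82.4125 - 32) × 5/9 = -63.5625°C.
In Rankine: -63.5625 × 1.8 + 491.67 = 377.26°R.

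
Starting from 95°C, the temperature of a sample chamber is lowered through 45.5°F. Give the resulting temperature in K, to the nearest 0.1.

The 45.5°F change is an interval, so only the factor 5/9 applies: -45.5 × 5/9 = -25.2778°C.
Final Celsius temperature: 95.0000 - 25.2778 = 69.7222°C.
In kelvin: 69.7222 + 273.15 = 342.9 K.

342.9 K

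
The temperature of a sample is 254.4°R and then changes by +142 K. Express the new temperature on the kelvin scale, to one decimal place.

283.3 K

Initial temperature in Celsius: (254.4 - 491.67) × 5/9 = -131.8167°C.
The 142 K change is an interval; Kelvin and Celsius degrees are the same size, so ΔC = +142°C.
Final Celsius temperature: -131.8167 + 142.0000 = 10.1833°C.
In kelvin: 10.1833 + 273.15 = 283.3 K.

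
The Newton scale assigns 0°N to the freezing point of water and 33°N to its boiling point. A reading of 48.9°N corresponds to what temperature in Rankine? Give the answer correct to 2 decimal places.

758.40°R

Linear interpolation between the fixed points: C = (48.9 - 0) × 100 / (33 - 0) = 148.1818°C.
Then 148.1818 × 1.8 + 491.67 = 758.40°R.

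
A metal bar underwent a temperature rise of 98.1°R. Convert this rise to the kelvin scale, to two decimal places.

54.50 K

For a temperature interval the offset drops out; only the factor 5/9 applies.
98.1 × 5/9 = 54.50.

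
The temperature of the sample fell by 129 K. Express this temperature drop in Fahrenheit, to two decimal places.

232.20°F

Only the scale ratio 1.8 matters for a change in temperature.
129 × 1.8 = 232.20.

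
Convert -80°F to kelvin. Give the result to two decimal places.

In Celsius: (-80 - 32) × 5/9 = -62.2222°C.
In kelvin: -62.2222 + 273.15 = 210.93 K.

210.93 K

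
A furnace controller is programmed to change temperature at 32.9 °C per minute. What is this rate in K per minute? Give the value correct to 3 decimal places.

32.900 K/minute

The quantity depends on a temperature interval, so only the ratio of degree sizes applies; the offset between the scales is irrelevant.
A change of 1°C is a change of 1 K, so 32.9 × 1 = 32.900.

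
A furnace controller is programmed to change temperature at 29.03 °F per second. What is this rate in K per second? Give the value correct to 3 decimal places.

The quantity depends on a temperature interval, so only the ratio of degree sizes applies; the offset between the scales is irrelevant.
A change of 1°F is a change of 5/9 K, so 29.03 × 5/9 = 16.128.

16.128 K/second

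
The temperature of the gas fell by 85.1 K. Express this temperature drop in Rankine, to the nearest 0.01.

Only the scale ratio 1.8 matters for a change in temperature.
85.1 × 1.8 = 153.18.

153.18°R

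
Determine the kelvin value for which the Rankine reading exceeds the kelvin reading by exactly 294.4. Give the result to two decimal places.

368.00 K

Let K be the kelvin reading. The Rankine reading is R = 1.8·K.
Require R - K = 294.4: (0.8)·K = 294.4.
K = (294.4) / (0.8) = 368.00.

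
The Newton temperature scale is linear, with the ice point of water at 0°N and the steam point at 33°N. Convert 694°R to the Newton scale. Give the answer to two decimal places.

37.09°N

First in Celsius: (694 - 491.67) × 5/9 = 112.4056°C.
Linearly onto the Newton scale: 0 + (112.4056 / 100) × (33 - 0) = 37.09°N.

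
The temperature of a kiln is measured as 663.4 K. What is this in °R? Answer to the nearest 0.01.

1194.12°R

In Celsius: 663.4 - 273.15 = 390.2500°C.
In Rankine: 390.2500 × 1.8 + 491.67 = 1194.12°R.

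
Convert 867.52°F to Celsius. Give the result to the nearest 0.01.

464.18°C

In Celsius: (867.52 - 32) × 5/9 = 464.1778°C.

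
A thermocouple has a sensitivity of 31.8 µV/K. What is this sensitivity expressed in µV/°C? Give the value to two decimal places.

31.80 µV/°C

The quantity depends on a temperature interval, so only the ratio of degree sizes applies; the offset between the scales is irrelevant.
A change of 1°C is a change of 1 K, so per °C the value is 31.8 × 1 = 31.80.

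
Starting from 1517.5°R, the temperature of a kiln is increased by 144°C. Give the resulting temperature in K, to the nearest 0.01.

987.06 K

Initial temperature in Celsius: (1517.5 - 491.67) × 5/9 = 569.9056°C.
Final Celsius temperature: 569.9056 + 144.0000 = 713.9056°C.
In kelvin: 713.9056 + 273.15 = 987.06 K.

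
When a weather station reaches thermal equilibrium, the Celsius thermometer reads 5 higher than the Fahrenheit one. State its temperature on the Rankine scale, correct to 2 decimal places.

Let x be the Fahrenheit reading; then the Celsius reading is 5/9·x - 17.7778.
(5/9·x - 17.7778) - x = 5  ⇒  (-4/9)·x = 22.7778  ⇒  x = -51.2500°F.
In Celsius: (-51.25 - 32) × 5/9 = -46.2500°C.
In Rankine: -46.2500 × 1.8 + 491.67 = 408.42°R.

408.42°R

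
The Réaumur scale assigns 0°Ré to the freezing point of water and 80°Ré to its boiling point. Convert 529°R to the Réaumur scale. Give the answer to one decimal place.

16.6°Ré

First in Celsius: (529 - 491.67) × 5/9 = 20.7389°C.
Linearly onto the Réaumur scale: 0 + (20.7389 / 100) × (80 - 0) = 16.6°Ré.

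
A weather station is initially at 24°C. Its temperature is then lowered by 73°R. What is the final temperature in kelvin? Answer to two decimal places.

256.59 K

The 73°R change is an interval, so only the factor 5/9 applies: -73 × 5/9 = -40.5556°C.
Final Celsius temperature: 24.0000 - 40.5556 = -16.5556°C.
In kelvin: -16.5556 + 273.15 = 256.59 K.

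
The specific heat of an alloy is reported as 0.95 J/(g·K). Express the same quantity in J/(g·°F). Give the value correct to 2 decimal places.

0.53 J/(g·°F)

Since only a temperature interval is involved, the additive offset between the scales drops out.
A change of 1°F is a change of 5/9 K, so per °F the value is 0.95 × 5/9 = 0.53.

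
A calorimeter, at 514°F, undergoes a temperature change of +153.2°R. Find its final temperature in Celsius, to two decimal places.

352.89°C

Initial temperature in Celsius: (514 - 32) × 5/9 = 267.7778°C.
The 153.2°R change is an interval, so only the factor 5/9 applies: +153.2 × 5/9 = +85.1111°C.
Final Celsius temperature: 267.7778 + 85.1111 = 352.8889°C.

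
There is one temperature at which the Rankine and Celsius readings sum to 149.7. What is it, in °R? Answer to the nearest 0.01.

Let R be the Rankine reading. The Celsius reading is C = 5/9·R - 273.15.
Require R + C = 149.7: (14/9)·R - 273.15 = 149.7.
R = (149.7 + 273.15) / (14/9) = 271.83.

271.83°R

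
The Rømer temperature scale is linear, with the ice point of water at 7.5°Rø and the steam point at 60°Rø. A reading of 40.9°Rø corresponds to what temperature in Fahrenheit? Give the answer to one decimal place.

Linear interpolation between the fixed points: C = (40.9 - 7.5) × 100 / (60 - 7.5) = 63.6190°C.
Then 63.6190 × 1.8 + 32 = 146.5°F.

146.5°F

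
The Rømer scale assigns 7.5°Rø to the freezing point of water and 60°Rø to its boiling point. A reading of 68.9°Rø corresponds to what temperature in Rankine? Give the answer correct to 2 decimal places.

702.18°R

Linear interpolation between the fixed points: C = (68.9 - 7.5) × 100 / (60 - 7.5) = 116.9524°C.
Then 116.9524 × 1.8 + 491.67 = 702.18°R.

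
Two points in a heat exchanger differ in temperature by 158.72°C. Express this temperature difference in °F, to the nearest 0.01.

285.70°F

Only the scale ratio 1.8 matters for a change in temperature.
158.72 × 1.8 = 285.70.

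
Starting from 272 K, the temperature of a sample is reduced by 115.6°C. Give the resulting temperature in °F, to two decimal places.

Initial temperature in Celsius: 272 - 273.15 = -1.1500°C.
Final Celsius temperature: -1.1500 - 115.6000 = -116.7500°C.
In Fahrenheit: -116.7500 × 1.8 + 32 = -178.15°F.

-178.15°F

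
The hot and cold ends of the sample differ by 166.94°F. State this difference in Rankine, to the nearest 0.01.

166.94°R

Fahrenheit and Rankine degrees are the same size, so the interval is unchanged: 166.94.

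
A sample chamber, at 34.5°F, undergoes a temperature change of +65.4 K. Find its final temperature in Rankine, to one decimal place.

Initial temperature in Celsius: (34.5 - 32) × 5/9 = 1.3889°C.
The 65.4 K change is an interval; Kelvin and Celsius degrees are the same size, so ΔC = +65.4°C.
Final Celsius temperature: 1.3889 + 65.4000 = 66.7889°C.
In Rankine: 66.7889 × 1.8 + 491.67 = 611.9°R.

611.9°R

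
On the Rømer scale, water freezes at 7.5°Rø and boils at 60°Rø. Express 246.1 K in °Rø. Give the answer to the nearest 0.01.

First in Celsius: 246.1 - 273.15 = -27.0500°C.
Linearly onto the Rømer scale: 7.5 + (-27.0500 / 100) × (60 - 7.5) = -6.70°Rø.

-6.70°Rø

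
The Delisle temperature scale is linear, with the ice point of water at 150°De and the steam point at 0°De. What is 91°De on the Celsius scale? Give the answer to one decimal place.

39.3°C

Linear interpolation between the fixed points: C = (91 - 150) × 100 / (0 - 150) = 39.3333°C.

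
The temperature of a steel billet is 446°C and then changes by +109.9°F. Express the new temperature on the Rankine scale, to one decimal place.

1404.4°R

The 109.9°F change is an interval, so only the factor 5/9 applies: +109.9 × 5/9 = +61.0556°C.
Final Celsius temperature: 446.0000 + 61.0556 = 507.0556°C.
In Rankine: 507.0556 × 1.8 + 491.67 = 1404.4°R.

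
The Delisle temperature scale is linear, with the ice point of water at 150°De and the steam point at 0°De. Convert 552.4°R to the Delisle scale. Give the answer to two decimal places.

99.39°De

First in Celsius: (552.4 - 491.67) × 5/9 = 33.7389°C.
Linearly onto the Delisle scale: 150 + (33.7389 / 100) × (0 - 150) = 99.39°De.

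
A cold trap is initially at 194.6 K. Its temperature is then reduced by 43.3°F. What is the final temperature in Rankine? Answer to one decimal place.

307.0°R

Initial temperature in Celsius: 194.6 - 273.15 = -78.5500°C.
The 43.3°F change is an interval, so only the factor 5/9 applies: -43.3 × 5/9 = -24.0556°C.
Final Celsius temperature: -78.5500 - 24.0556 = -102.6056°C.
In Rankine: -102.6056 × 1.8 + 491.67 = 307.0°R.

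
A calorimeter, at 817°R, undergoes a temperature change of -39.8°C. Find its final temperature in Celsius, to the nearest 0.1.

140.9°C

Initial temperature in Celsius: (817 - 491.67) × 5/9 = 180.7389°C.
Final Celsius temperature: 180.7389 - 39.8000 = 140.9389°C.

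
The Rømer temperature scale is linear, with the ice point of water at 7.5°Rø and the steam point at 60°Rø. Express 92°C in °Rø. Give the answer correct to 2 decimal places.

Linearly onto the Rømer scale: 7.5 + (92.0000 / 100) × (60 - 7.5) = 55.80°Rø.

55.80°Rø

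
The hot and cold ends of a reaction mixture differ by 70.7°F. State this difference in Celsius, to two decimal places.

39.28°C

For a temperature interval the offset drops out; only the factor 5/9 applies.
70.7 × 5/9 = 39.28.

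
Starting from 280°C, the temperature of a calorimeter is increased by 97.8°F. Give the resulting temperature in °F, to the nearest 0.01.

633.80°F

The 97.8°F change is an interval, so only the factor 5/9 applies: +97.8 × 5/9 = +54.3333°C.
Final Celsius temperature: 280.0000 + 54.3333 = 334.3333°C.
In Fahrenheit: 334.3333 × 1.8 + 32 = 633.80°F.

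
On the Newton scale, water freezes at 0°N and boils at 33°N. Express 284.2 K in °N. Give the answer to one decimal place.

3.6°N

First in Celsius: 284.2 - 273.15 = 11.0500°C.
Linearly onto the Newton scale: 0 + (11.0500 / 100) × (33 - 0) = 3.6°N.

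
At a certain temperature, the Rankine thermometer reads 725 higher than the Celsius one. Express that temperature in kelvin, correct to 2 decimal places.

564.81 K

Let x be the Celsius reading; then the Rankine reading is 1.8·x + 491.67.
(1.8·x + 491.67) - x = 725  ⇒  (0.8)·x = 233.33  ⇒  x = 291.6625°C.
In kelvin: 291.6625 + 273.15 = 564.81 K.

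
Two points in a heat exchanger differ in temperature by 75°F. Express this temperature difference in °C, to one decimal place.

41.7°C

Only the scale ratio 5/9 matters for a change in temperature.
75 × 5/9 = 41.7.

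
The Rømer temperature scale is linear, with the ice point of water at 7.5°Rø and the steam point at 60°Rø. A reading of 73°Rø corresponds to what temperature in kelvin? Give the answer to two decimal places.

397.91 K

Linear interpolation between the fixed points: C = (73 - 7.5) × 100 / (60 - 7.5) = 124.7619°C.
Then 124.7619 + 273.15 = 397.91 K.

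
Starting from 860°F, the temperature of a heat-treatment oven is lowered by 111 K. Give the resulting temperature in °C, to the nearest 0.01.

Initial temperature in Celsius: (860 - 32) × 5/9 = 460.0000°C.
The 111 K change is an interval; Kelvin and Celsius degrees are the same size, so ΔC = -111°C.
Final Celsius temperature: 460.0000 - 111.0000 = 349.0000°C.

349.00°C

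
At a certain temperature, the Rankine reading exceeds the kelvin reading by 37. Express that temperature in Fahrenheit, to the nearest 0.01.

Let x be the Rankine reading; then the kelvin reading is 5/9·x.
(5/9·x) - x = -37  ⇒  (-4/9)·x = -37  ⇒  x = 83.2500°R.
In Celsius: (83.25 - 491.67) × 5/9 = -226.9000°C.
In Fahrenheit: -226.9000 × 1.8 + 32 = -376.42°F.

-376.42°F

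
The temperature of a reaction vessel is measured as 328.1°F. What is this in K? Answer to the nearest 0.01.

437.65 K

In Celsius: (328.1 - 32) × 5/9 = 164.5000°C.
In kelvin: 164.5000 + 273.15 = 437.65 K.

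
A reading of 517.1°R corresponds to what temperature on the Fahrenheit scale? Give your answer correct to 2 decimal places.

57.43°F

In Celsius: (517.1 - 491.67) × 5/9 = 14.1278°C.
In Fahrenheit: 14.1278 × 1.8 + 32 = 57.43°F.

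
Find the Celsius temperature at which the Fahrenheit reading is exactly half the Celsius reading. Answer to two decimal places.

Let C be the Celsius reading. The Fahrenheit reading is F = 1.8·C + 32.
Require F = 0.5·C: 1.8·C + 32 = 0.5·C.
(1.3)·C = -32  ⇒  C = -24.62.

-24.62°C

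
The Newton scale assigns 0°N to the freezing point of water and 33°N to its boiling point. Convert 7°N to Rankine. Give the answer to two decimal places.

529.85°R

Linear interpolation between the fixed points: C = (7 - 0) × 100 / (33 - 0) = 21.2121°C.
Then 21.2121 × 1.8 + 491.67 = 529.85°R.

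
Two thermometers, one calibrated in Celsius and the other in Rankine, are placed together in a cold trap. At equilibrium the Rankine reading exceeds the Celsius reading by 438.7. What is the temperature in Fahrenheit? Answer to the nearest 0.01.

-87.18°F

Let x be the Celsius reading; then the Rankine reading is 1.8·x + 491.67.
(1.8·x + 491.67) - x = 438.7  ⇒  (0.8)·x = -52.97  ⇒  x = -66.2125°C.
In Fahrenheit: -66.2125 × 1.8 + 32 = -87.18°F.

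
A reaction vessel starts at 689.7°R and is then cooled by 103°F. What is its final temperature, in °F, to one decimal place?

Initial temperature in Celsius: (689.7 - 491.67) × 5/9 = 110.0167°C.
The 103°F change is an interval, so only the factor 5/9 applies: -103 × 5/9 = -57.2222°C.
Final Celsius temperature: 110.0167 - 57.2222 = 52.7944°C.
In Fahrenheit: 52.7944 × 1.8 + 32 = 127.0°F.

127.0°F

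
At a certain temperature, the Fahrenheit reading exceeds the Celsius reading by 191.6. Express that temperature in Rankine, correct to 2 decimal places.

850.77°R

Let x be the Fahrenheit reading; then the Celsius reading is 5/9·x - 17.7778.
(5/9·x - 17.7778) - x = -191.6  ⇒  (-4/9)·x = -173.822  ⇒  x = 391.1000°F.
In Celsius: (391.1 - 32) × 5/9 = 199.5000°C.
In Rankine: 199.5000 × 1.8 + 491.67 = 850.77°R.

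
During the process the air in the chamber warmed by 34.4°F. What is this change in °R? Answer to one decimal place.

34.4°R

Fahrenheit and Rankine degrees are the same size, so the interval is unchanged: 34.4.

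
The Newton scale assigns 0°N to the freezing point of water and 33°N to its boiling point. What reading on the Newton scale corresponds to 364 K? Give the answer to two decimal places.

First in Celsius: 364 - 273.15 = 90.8500°C.
Linearly onto the Newton scale: 0 + (90.8500 / 100) × (33 - 0) = 29.98°N.

29.98°N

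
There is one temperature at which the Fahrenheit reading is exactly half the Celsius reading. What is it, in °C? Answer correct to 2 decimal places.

Let C be the Celsius reading. The Fahrenheit reading is F = 1.8·C + 32.
Require F = 0.5·C: 1.8·C + 32 = 0.5·C.
(1.3)·C = -32  ⇒  C = -24.62.

-24.62°C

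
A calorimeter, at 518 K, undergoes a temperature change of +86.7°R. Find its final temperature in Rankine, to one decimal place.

1019.1°R

Initial temperature in Celsius: 518 - 273.15 = 244.8500°C.
The 86.7°R change is an interval, so only the factor 5/9 applies: +86.7 × 5/9 = +48.1667°C.
Final Celsius temperature: 244.8500 + 48.1667 = 293.0167°C.
In Rankine: 293.0167 × 1.8 + 491.67 = 1019.1°R.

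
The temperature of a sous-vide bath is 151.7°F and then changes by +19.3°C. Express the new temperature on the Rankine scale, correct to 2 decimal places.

646.11°R

Initial temperature in Celsius: (151.7 - 32) × 5/9 = 66.5000°C.
Final Celsius temperature: 66.5000 + 19.3000 = 85.8000°C.
In Rankine: 85.8000 × 1.8 + 491.67 = 646.11°R.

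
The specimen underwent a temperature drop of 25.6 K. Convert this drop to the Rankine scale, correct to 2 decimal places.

46.08°R

For a temperature interval the offset drops out; only the factor 1.8 applies.
25.6 × 1.8 = 46.08.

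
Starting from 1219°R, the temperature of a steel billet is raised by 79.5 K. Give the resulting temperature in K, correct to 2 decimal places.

756.72 K

Initial temperature in Celsius: (1219 - 491.67) × 5/9 = 404.0722°C.
The 79.5 K change is an interval; Kelvin and Celsius degrees are the same size, so ΔC = +79.5°C.
Final Celsius temperature: 404.0722 + 79.5000 = 483.5722°C.
In kelvin: 483.5722 + 273.15 = 756.72 K.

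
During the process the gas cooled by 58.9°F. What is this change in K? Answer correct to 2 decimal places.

32.72 K

An interval of 1°F corresponds to 5/9 K.
58.9 × 5/9 = 32.72.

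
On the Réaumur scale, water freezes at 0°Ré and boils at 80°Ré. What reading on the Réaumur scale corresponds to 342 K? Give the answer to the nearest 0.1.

55.1°Ré

First in Celsius: 342 - 273.15 = 68.8500°C.
Linearly onto the Réaumur scale: 0 + (68.8500 / 100) × (80 - 0) = 55.1°Ré.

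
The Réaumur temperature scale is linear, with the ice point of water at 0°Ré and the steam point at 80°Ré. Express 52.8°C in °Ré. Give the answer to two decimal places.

Linearly onto the Réaumur scale: 0 + (52.8000 / 100) × (80 - 0) = 42.24°Ré.

42.24°Ré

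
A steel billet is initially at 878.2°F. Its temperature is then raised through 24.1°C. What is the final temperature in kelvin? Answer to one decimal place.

767.4 K

Initial temperature in Celsius: (878.2 - 32) × 5/9 = 470.1111°C.
Final Celsius temperature: 470.1111 + 24.1000 = 494.2111°C.
In kelvin: 494.2111 + 273.15 = 767.4 K.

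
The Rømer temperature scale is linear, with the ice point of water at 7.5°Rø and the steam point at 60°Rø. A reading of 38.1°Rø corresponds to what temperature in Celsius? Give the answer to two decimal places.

58.29°C

Linear interpolation between the fixed points: C = (38.1 - 7.5) × 100 / (60 - 7.5) = 58.2857°C.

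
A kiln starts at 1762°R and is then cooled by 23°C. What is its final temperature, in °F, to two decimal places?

Initial temperature in Celsius: (1762 - 491.67) × 5/9 = 705.7389°C.
Final Celsius temperature: 705.7389 - 23.0000 = 682.7389°C.
In Fahrenheit: 682.7389 × 1.8 + 32 = 1260.93°F.

1260.93°F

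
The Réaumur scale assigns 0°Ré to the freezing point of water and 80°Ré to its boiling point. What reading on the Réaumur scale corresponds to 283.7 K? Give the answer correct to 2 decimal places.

8.44°Ré

First in Celsius: 283.7 - 273.15 = 10.5500°C.
Linearly onto the Réaumur scale: 0 + (10.5500 / 100) × (80 - 0) = 8.44°Ré.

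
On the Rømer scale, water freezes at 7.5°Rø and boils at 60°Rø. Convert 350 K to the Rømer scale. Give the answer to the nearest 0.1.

47.8°Rø

First in Celsius: 350 - 273.15 = 76.8500°C.
Linearly onto the Rømer scale: 7.5 + (76.8500 / 100) × (60 - 7.5) = 47.8°Rø.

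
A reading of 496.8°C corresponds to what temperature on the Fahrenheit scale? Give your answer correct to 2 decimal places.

In Fahrenheit: 496.8000 × 1.8 + 32 = 926.24°F.

926.24°F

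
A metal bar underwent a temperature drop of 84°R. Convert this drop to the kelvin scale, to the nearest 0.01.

For a temperature interval the offset drops out; only the factor 5/9 applies.
84 × 5/9 = 46.67.

46.67 K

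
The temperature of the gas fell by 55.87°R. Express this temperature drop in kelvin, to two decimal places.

31.04 K

An interval of 1°R corresponds to 5/9 K.
55.87 × 5/9 = 31.04.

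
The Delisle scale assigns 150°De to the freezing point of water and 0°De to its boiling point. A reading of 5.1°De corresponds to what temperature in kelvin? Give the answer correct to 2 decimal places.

369.75 K

Linear interpolation between the fixed points: C = (5.1 - 150) × 100 / (0 - 150) = 96.6000°C.
Then 96.6000 + 273.15 = 369.75 K.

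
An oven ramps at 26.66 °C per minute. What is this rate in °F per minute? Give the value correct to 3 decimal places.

47.988 °F/minute

Since only a temperature interval is involved, the additive offset between the scales drops out.
A change of 1°C is a change of 1.8°F, so 26.66 × 1.8 = 47.988.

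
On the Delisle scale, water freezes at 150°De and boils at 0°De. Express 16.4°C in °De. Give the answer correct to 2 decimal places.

Linearly onto the Delisle scale: 150 + (16.4000 / 100) × (0 - 150) = 125.40°De.

125.40°De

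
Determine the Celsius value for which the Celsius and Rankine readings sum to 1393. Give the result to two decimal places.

Let C be the Celsius reading. The Rankine reading is R = 1.8·C + 491.67.
Require C + R = 1393: (2.8)·C + 491.67 = 1393.
C = (1393 - 491.67) / (2.8) = 321.90.

321.90°C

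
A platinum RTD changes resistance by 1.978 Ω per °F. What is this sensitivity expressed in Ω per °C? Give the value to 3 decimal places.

Since only a temperature interval is involved, the additive offset between the scales drops out.
A change of 1°C is a change of 1.8°F, so per °C the value is 1.978 × 1.8 = 3.560.

3.560 Ω per °C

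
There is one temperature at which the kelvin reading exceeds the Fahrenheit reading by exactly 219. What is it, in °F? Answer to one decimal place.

Let F be the Fahrenheit reading. The kelvin reading is K = 5/9·F + 255.372.
Require K - F = 219: (-4/9)·F + 255.372 = 219.
F = (219 - 255.372) / (-4/9) = 81.8.

81.8°F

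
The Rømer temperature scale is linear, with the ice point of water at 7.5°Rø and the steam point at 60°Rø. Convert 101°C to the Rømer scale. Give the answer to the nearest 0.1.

Linearly onto the Rømer scale: 7.5 + (101.0000 / 100) × (60 - 7.5) = 60.5°Rø.

60.5°Rø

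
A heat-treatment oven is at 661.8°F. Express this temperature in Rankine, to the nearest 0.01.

In Celsius: (661.8 - 32) × 5/9 = 349.8889°C.
In Rankine: 349.8889 × 1.8 + 491.67 = 1121.47°R.

1121.47°R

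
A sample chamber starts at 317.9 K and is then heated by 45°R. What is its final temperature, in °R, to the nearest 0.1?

Initial temperature in Celsius: 317.9 - 273.15 = 44.7500°C.
The 45°R change is an interval, so only the factor 5/9 applies: +45 × 5/9 = +25.0000°C.
Final Celsius temperature: 44.7500 + 25.0000 = 69.7500°C.
In Rankine: 69.7500 × 1.8 + 491.67 = 617.2°R.

617.2°R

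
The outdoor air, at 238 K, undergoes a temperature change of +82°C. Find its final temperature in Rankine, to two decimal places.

Initial temperature in Celsius: 238 - 273.15 = -35.1500°C.
Final Celsius temperature: -35.1500 + 82.0000 = 46.8500°C.
In Rankine: 46.8500 × 1.8 + 491.67 = 576.00°R.

576.00°R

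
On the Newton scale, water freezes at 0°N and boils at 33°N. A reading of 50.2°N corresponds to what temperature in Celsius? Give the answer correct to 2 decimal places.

Linear interpolation between the fixed points: C = (50.2 - 0) × 100 / (33 - 0) = 152.1212°C.

152.12°C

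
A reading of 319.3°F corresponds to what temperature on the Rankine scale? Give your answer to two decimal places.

In Celsius: (319.3 - 32) × 5/9 = 159.6111°C.
In Rankine: 159.6111 × 1.8 + 491.67 = 778.97°R.

778.97°R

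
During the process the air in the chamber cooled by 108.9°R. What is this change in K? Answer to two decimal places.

An interval of 1°R corresponds to 5/9 K.
108.9 × 5/9 = 60.50.

60.50 K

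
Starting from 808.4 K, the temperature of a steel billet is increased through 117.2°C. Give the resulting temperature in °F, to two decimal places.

1206.41°F

Initial temperature in Celsius: 808.4 - 273.15 = 535.2500°C.
Final Celsius temperature: 535.2500 + 117.2000 = 652.4500°C.
In Fahrenheit: 652.4500 × 1.8 + 32 = 1206.41°F.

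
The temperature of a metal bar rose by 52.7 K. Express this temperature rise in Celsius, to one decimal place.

52.7°C

Kelvin and Celsius degrees are the same size, so the interval is unchanged: 52.7.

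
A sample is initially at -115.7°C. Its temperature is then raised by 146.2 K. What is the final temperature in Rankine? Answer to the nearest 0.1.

The 146.2 K change is an interval; Kelvin and Celsius degrees are the same size, so ΔC = +146.2°C.
Final Celsius temperature: -115.7000 + 146.2000 = 30.5000°C.
In Rankine: 30.5000 × 1.8 + 491.67 = 546.6°R.

546.6°R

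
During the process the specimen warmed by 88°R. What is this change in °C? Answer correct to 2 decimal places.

48.89°C

Only the scale ratio 5/9 matters for a change in temperature.
88 × 5/9 = 48.89.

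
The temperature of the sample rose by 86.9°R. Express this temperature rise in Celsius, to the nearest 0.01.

48.28°C

Only the scale ratio 5/9 matters for a change in temperature.
86.9 × 5/9 = 48.28.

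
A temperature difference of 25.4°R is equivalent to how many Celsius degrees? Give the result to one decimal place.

An interval of 1°R corresponds to 5/9°C.
25.4 × 5/9 = 14.1.

14.1°C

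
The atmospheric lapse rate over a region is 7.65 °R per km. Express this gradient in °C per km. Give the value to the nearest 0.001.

4.250 °C/km

The quantity depends on a temperature interval, so only the ratio of degree sizes applies; the offset between the scales is irrelevant.
A change of 1°R is a change of 5/9°C, so 7.65 × 5/9 = 4.250.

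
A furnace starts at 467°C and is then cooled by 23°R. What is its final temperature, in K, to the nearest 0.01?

727.37 K

The 23°R change is an interval, so only the factor 5/9 applies: -23 × 5/9 = -12.7778°C.
Final Celsius temperature: 467.0000 - 12.7778 = 454.2222°C.
In kelvin: 454.2222 + 273.15 = 727.37 K.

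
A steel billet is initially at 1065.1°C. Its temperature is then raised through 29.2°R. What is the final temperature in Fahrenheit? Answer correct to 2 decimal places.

The 29.2°R change is an interval, so only the factor 5/9 applies: +29.2 × 5/9 = +16.2222°C.
Final Celsius temperature: 1065.1000 + 16.2222 = 1081.3222°C.
In Fahrenheit: 1081.3222 × 1.8 + 32 = 1978.38°F.

1978.38°F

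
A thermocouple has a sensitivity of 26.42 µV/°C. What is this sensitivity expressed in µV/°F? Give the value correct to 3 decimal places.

14.678 µV/°F

Since only a temperature interval is involved, the additive offset between the scales drops out.
A change of 1°F is a change of 5/9°C, so per °F the value is 26.42 × 5/9 = 14.678.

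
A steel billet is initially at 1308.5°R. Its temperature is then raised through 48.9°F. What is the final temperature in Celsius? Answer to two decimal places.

480.96°C

Initial temperature in Celsius: (1308.5 - 491.67) × 5/9 = 453.7944°C.
The 48.9°F change is an interval, so only the factor 5/9 applies: +48.9 × 5/9 = +27.1667°C.
Final Celsius temperature: 453.7944 + 27.1667 = 480.9611°C.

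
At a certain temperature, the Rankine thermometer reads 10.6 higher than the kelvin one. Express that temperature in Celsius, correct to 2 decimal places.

-259.90°C

Let x be the kelvin reading; then the Rankine reading is 1.8·x.
(1.8·x) - x = 10.6  ⇒  (0.8)·x = 10.6  ⇒  x = 13.2500 K.
In Celsius: 13.25 - 273.15 = -259.90°C.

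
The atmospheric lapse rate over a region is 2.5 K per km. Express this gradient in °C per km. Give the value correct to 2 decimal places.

The quantity depends on a temperature interval, so only the ratio of degree sizes applies; the offset between the scales is irrelevant.
A change of 1 K is a change of 1°C, so 2.5 × 1 = 2.50.

2.50 °C/km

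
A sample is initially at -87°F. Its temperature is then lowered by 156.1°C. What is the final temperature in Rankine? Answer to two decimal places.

91.69°R

Initial temperature in Celsius: (-87 - 32) × 5/9 = -66.1111°C.
Final Celsius temperature: -66.1111 - 156.1000 = -222.2111°C.
In Rankine: -222.2111 × 1.8 + 491.67 = 91.69°R.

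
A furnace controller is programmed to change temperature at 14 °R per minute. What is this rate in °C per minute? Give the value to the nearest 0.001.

Since only a temperature interval is involved, the additive offset between the scales drops out.
A change of 1°R is a change of 5/9°C, so 14 × 5/9 = 7.778.

7.778 °C/minute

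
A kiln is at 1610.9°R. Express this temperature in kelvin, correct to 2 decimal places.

894.94 K

In Celsius: (1610.9 - 491.67) × 5/9 = 621.7944°C.
In kelvin: 621.7944 + 273.15 = 894.94 K.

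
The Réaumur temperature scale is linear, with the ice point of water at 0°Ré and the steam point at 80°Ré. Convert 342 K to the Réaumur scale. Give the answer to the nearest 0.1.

55.1°Ré

First in Celsius: 342 - 273.15 = 68.8500°C.
Linearly onto the Réaumur scale: 0 + (68.8500 / 100) × (80 - 0) = 55.1°Ré.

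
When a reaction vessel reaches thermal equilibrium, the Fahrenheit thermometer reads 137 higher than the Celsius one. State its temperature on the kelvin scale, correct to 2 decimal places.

Let x be the Celsius reading; then the Fahrenheit reading is 1.8·x + 32.
(1.8·x + 32) - x = 137  ⇒  (0.8)·x = 105  ⇒  x = 131.2500°C.
In kelvin: 131.2500 + 273.15 = 404.40 K.

404.40 K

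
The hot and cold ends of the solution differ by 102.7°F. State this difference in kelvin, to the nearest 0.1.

57.1 K

Only the scale ratio 5/9 matters for a change in temperature.
102.7 × 5/9 = 57.1.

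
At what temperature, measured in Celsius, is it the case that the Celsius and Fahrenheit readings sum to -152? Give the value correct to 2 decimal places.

Let C be the Celsius reading. The Fahrenheit reading is F = 1.8·C + 32.
Require C + F = -152: (2.8)·C + 32 = -152.
C = (-152 - 32) / (2.8) = -65.71.

-65.71°C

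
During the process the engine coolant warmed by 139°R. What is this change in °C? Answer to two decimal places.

Only the scale ratio 5/9 matters for a change in temperature.
139 × 5/9 = 77.22.

77.22°C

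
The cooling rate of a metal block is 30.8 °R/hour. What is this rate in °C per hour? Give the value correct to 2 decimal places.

17.11 °C/hour

The quantity depends on a temperature interval, so only the ratio of degree sizes applies; the offset between the scales is irrelevant.
A change of 1°R is a change of 5/9°C, so 30.8 × 5/9 = 17.11.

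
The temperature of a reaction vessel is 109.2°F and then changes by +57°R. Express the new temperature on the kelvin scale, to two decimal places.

Initial temperature in Celsius: (109.2 - 32) × 5/9 = 42.8889°C.
The 57°R change is an interval, so only the factor 5/9 applies: +57 × 5/9 = +31.6667°C.
Final Celsius temperature: 42.8889 + 31.6667 = 74.5556°C.
In kelvin: 74.5556 + 273.15 = 347.71 K.

347.71 K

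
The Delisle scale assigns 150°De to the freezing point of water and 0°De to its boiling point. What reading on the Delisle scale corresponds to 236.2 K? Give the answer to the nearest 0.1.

205.4°De

First in Celsius: 236.2 - 273.15 = -36.9500°C.
Linearly onto the Delisle scale: 150 + (-36.9500 / 100) × (0 - 150) = 205.4°De.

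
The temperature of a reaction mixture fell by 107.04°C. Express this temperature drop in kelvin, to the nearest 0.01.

Celsius and kelvin degrees are the same size, so the interval is unchanged: 107.04.

107.04 K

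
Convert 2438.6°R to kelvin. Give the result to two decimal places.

1354.78 K

In Celsius: (2438.6 - 491.67) × 5/9 = 1081.6278°C.
In kelvin: 1081.6278 + 273.15 = 1354.78 K.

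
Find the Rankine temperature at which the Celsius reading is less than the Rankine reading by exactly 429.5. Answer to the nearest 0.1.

351.8°R

Let R be the Rankine reading. The Celsius reading is C = 5/9·R - 273.15.
Require C - R = -429.5: (-4/9)·R - 273.15 = -429.5.
R = (-429.5 + 273.15) / (-4/9) = 351.8.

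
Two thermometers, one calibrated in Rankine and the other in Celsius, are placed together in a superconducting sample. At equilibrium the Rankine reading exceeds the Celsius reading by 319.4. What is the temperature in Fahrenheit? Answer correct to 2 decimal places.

-355.61°F

Let x be the Rankine reading; then the Celsius reading is 5/9·x - 273.15.
(5/9·x - 273.15) - x = -319.4  ⇒  (-4/9)·x = -46.25  ⇒  x = 104.0625°R.
In Celsius: (104.0625 - 491.67) × 5/9 = -215.3375°C.
In Fahrenheit: -215.3375 × 1.8 + 32 = -355.61°F.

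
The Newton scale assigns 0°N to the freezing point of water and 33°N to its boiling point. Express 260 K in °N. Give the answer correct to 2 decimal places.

First in Celsius: 260 - 273.15 = -13.1500°C.
Linearly onto the Newton scale: 0 + (-13.1500 / 100) × (33 - 0) = -4.34°N.

-4.34°N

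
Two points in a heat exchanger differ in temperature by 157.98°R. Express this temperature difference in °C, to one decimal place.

Only the scale ratio 5/9 matters for a change in temperature.
157.98 × 5/9 = 87.8.

87.8°C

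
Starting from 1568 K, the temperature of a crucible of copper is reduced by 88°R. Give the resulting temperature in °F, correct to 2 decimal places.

2274.73°F

Initial temperature in Celsius: 1568 - 273.15 = 1294.8500°C.
The 88°R change is an interval, so only the factor 5/9 applies: -88 × 5/9 = -48.8889°C.
Final Celsius temperature: 1294.8500 - 48.8889 = 1245.9611°C.
In Fahrenheit: 1245.9611 × 1.8 + 32 = 2274.73°F.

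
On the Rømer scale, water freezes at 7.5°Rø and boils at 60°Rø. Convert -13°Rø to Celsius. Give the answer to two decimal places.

-39.05°C

Linear interpolation between the fixed points: C = (-13 - 7.5) × 100 / (60 - 7.5) = -39.0476°C.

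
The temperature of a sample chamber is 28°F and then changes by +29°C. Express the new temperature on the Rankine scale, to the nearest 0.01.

Initial temperature in Celsius: (28 - 32) × 5/9 = -2.2222°C.
Final Celsius temperature: -2.2222 + 29.0000 = 26.7778°C.
In Rankine: 26.7778 × 1.8 + 491.67 = 539.87°R.

539.87°R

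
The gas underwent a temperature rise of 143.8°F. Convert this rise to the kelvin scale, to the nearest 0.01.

79.89 K

Only the scale ratio 5/9 matters for a change in temperature.
143.8 × 5/9 = 79.89.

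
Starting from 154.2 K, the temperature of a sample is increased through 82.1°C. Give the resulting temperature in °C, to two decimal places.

-36.85°C

Initial temperature in Celsius: 154.2 - 273.15 = -118.9500°C.
Final Celsius temperature: -118.9500 + 82.1000 = -36.8500°C.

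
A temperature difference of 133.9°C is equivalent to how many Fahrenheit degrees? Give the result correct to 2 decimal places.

241.02°F

For a temperature interval the offset drops out; only the factor 1.8 applies.
133.9 × 1.8 = 241.02.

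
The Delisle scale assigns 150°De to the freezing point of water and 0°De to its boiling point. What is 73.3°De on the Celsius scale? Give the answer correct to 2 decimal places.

Linear interpolation between the fixed points: C = (73.3 - 150) × 100 / (0 - 150) = 51.1333°C.

51.13°C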